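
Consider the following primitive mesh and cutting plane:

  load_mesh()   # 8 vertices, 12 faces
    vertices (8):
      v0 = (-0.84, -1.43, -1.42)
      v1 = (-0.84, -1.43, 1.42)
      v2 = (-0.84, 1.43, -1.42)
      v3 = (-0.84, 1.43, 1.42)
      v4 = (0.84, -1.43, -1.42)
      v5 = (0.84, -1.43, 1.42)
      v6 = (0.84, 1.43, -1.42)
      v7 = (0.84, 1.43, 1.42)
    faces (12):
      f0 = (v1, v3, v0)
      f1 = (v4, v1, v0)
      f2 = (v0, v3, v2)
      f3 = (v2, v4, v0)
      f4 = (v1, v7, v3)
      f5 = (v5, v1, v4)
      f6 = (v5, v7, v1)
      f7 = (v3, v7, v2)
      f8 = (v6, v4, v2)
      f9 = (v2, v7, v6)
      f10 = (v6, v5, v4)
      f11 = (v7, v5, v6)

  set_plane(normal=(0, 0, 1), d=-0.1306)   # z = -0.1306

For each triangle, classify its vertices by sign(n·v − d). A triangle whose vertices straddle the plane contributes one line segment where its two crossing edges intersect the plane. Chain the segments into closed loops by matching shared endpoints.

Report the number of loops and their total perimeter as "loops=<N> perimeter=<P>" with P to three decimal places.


Straddling triangles (8 of 12):
  (v1,v3,v0) [++-] → (-0.84, -0.13152, -0.1306)–(-0.84, -1.43, -0.1306)  len=1.2985
  (v4,v1,v0) [-+-] → (0.0772563, -1.43, -0.1306)–(-0.84, -1.43, -0.1306)  len=0.9173
  (v0,v3,v2) [-+-] → (-0.84, -0.13152, -0.1306)–(-0.84, 1.43, -0.1306)  len=1.5615
  (v5,v1,v4) [++-] → (0.0772563, -1.43, -0.1306)–(0.84, -1.43, -0.1306)  len=0.7627
  (v3,v7,v2) [++-] → (-0.0772563, 1.43, -0.1306)–(-0.84, 1.43, -0.1306)  len=0.7627
  (v2,v7,v6) [-+-] → (-0.0772563, 1.43, -0.1306)–(0.84, 1.43, -0.1306)  len=0.9173
  (v6,v5,v4) [-+-] → (0.84, 0.13152, -0.1306)–(0.84, -1.43, -0.1306)  len=1.5615
  (v7,v5,v6) [++-] → (0.84, 0.13152, -0.1306)–(0.84, 1.43, -0.1306)  len=1.2985

Chained into 1 loop(s):
  loop 1: 8 segments, perimeter = 9.0800
Total perimeter = 9.080

loops=1 perimeter=9.080


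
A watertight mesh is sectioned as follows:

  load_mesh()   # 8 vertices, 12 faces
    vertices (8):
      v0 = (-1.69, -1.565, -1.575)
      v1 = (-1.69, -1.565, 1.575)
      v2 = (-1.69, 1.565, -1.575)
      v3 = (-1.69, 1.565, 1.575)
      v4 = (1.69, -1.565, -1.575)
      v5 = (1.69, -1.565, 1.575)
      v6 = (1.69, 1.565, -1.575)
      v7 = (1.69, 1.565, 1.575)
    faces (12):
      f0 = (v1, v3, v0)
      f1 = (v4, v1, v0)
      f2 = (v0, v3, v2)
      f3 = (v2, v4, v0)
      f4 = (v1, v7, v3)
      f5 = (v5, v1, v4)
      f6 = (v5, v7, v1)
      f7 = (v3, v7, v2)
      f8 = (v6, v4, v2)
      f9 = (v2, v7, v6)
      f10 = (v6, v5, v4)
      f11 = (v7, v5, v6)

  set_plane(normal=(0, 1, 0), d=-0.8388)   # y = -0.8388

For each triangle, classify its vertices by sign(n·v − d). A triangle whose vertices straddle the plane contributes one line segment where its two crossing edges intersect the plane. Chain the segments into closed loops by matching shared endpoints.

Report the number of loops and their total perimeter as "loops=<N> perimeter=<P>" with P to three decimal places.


Straddling triangles (8 of 12):
  (v1,v3,v0) [-+-] → (-1.69, -0.8388, 1.575)–(-1.69, -0.8388, -0.84416)  len=2.4192
  (v0,v3,v2) [-++] → (-1.69, -0.8388, -0.84416)–(-1.69, -0.8388, -1.575)  len=0.7308
  (v2,v4,v0) [+--] → (0.905797, -0.8388, -1.575)–(-1.69, -0.8388, -1.575)  len=2.5958
  (v1,v7,v3) [-++] → (-0.905797, -0.8388, 1.575)–(-1.69, -0.8388, 1.575)  len=0.7842
  (v5,v7,v1) [-+-] → (1.69, -0.8388, 1.575)–(-0.905797, -0.8388, 1.575)  len=2.5958
  (v6,v4,v2) [+-+] → (1.69, -0.8388, -1.575)–(0.905797, -0.8388, -1.575)  len=0.7842
  (v6,v5,v4) [+--] → (1.69, -0.8388, 0.84416)–(1.69, -0.8388, -1.575)  len=2.4192
  (v7,v5,v6) [+-+] → (1.69, -0.8388, 1.575)–(1.69, -0.8388, 0.84416)  len=0.7308

Chained into 1 loop(s):
  loop 1: 8 segments, perimeter = 13.0600
Total perimeter = 13.060

loops=1 perimeter=13.060


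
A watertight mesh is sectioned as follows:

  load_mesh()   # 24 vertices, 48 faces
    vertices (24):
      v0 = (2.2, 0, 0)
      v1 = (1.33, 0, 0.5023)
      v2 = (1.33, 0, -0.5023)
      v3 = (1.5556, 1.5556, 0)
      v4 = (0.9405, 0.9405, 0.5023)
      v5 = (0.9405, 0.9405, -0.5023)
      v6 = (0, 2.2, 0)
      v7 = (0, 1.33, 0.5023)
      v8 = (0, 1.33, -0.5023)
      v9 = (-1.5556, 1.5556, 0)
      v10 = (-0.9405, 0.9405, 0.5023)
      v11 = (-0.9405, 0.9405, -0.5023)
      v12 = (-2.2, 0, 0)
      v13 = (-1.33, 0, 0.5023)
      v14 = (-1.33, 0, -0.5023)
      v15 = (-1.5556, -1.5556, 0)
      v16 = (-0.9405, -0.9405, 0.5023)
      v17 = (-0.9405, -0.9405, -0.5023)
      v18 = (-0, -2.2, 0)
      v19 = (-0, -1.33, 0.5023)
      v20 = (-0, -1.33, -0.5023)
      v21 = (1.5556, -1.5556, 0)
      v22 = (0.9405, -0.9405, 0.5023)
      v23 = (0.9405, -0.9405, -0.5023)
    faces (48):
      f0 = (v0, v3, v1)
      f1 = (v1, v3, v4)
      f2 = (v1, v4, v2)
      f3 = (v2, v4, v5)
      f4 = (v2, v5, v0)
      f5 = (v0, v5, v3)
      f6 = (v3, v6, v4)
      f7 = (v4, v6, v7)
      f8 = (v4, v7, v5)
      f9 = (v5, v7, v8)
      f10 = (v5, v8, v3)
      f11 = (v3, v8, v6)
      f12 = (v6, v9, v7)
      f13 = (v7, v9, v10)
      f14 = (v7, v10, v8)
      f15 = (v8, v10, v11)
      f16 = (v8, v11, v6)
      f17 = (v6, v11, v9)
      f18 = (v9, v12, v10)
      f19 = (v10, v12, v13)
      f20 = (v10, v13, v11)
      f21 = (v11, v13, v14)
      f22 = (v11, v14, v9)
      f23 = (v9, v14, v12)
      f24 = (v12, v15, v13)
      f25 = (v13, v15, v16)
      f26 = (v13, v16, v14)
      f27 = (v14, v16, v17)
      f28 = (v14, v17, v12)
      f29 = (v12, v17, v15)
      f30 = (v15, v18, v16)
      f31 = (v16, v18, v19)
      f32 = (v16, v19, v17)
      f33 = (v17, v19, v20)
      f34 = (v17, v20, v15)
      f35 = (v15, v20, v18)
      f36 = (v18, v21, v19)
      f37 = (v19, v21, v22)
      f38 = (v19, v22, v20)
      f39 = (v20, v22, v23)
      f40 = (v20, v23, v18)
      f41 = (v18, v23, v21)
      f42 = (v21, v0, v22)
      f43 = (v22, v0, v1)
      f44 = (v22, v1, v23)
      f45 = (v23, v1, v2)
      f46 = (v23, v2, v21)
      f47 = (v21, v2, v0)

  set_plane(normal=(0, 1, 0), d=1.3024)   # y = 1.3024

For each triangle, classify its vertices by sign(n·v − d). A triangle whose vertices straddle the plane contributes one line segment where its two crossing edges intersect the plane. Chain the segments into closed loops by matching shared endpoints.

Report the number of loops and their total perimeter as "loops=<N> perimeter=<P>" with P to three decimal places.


loops=2 perimeter=8.746

Straddling triangles (16 of 48):
  (v0,v3,v1) [-+-] → (1.66049, 1.3024, 0)–(1.51888, 1.3024, 0.0817578)  len=0.1635
  (v1,v3,v4) [-+-] → (1.51888, 1.3024, 0.0817578)–(1.3024, 1.3024, 0.206767)  len=0.2500
  (v0,v5,v3) [--+] → (1.3024, 1.3024, -0.206767)–(1.66049, 1.3024, 0)  len=0.4135
  (v3,v6,v4) [++-] → (0.67026, 1.3024, 0.357971)–(1.3024, 1.3024, 0.206767)  len=0.6500
  (v4,v6,v7) [-++] → (0.67026, 1.3024, 0.357971)–(0.0666439, 1.3024, 0.5023)  len=0.6206
  (v4,v7,v5) [-+-] → (0.0666439, 1.3024, 0.5023)–(0.0666439, 1.3024, 0.431114)  len=0.0712
  (v5,v7,v8) [-++] → (0.0666439, 1.3024, 0.431114)–(0.0666439, 1.3024, -0.5023)  len=0.9334
  (v5,v8,v3) [-++] → (0.0666439, 1.3024, -0.5023)–(1.3024, 1.3024, -0.206767)  len=1.2706
  (v7,v9,v10) [++-] → (-1.3024, 1.3024, 0.206767)–(-0.0666439, 1.3024, 0.5023)  len=1.2706
  (v7,v10,v8) [+-+] → (-0.0666439, 1.3024, 0.5023)–(-0.0666439, 1.3024, -0.431114)  len=0.9334
  (v8,v10,v11) [+--] → (-0.0666439, 1.3024, -0.431114)–(-0.0666439, 1.3024, -0.5023)  len=0.0712
  (v8,v11,v6) [+-+] → (-0.0666439, 1.3024, -0.5023)–(-0.67026, 1.3024, -0.357971)  len=0.6206
  (v6,v11,v9) [+-+] → (-0.67026, 1.3024, -0.357971)–(-1.3024, 1.3024, -0.206767)  len=0.6500
  (v9,v12,v10) [+--] → (-1.66049, 1.3024, 0)–(-1.3024, 1.3024, 0.206767)  len=0.4135
  (v11,v14,v9) [--+] → (-1.51888, 1.3024, -0.0817578)–(-1.3024, 1.3024, -0.206767)  len=0.2500
  (v9,v14,v12) [+--] → (-1.51888, 1.3024, -0.0817578)–(-1.66049, 1.3024, 0)  len=0.1635

Chained into 2 loop(s):
  loop 1: 8 segments, perimeter = 4.3728
  loop 2: 8 segments, perimeter = 4.3728
Total perimeter = 8.746


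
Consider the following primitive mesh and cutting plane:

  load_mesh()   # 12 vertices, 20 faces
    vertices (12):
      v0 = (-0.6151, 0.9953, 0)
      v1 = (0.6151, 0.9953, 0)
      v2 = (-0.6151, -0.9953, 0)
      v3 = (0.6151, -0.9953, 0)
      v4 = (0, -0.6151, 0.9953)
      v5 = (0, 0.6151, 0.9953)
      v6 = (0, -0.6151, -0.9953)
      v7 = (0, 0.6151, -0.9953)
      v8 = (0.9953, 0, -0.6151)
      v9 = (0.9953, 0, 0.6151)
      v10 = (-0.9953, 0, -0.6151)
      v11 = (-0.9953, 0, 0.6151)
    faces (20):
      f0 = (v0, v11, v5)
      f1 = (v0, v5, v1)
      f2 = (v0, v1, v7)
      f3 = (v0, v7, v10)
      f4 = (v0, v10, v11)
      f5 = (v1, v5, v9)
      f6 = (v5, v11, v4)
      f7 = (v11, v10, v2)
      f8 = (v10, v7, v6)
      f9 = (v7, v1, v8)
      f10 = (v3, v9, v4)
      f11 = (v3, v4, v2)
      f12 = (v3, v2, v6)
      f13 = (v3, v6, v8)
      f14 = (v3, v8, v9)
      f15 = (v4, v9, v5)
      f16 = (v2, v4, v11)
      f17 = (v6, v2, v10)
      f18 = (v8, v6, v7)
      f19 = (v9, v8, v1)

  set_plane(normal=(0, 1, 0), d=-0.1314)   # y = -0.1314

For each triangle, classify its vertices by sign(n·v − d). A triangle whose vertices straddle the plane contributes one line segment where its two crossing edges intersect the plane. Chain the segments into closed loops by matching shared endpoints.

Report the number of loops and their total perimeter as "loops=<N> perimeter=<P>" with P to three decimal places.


Straddling triangles (10 of 20):
  (v5,v11,v4) [++-] → (-0.78268, -0.1314, 0.69632)–(0, -0.1314, 0.9953)  len=0.8378
  (v11,v10,v2) [++-] → (-0.945106, -0.1314, -0.533894)–(-0.945106, -0.1314, 0.533894)  len=1.0678
  (v10,v7,v6) [++-] → (0, -0.1314, -0.9953)–(-0.78268, -0.1314, -0.69632)  len=0.8378
  (v3,v9,v4) [-+-] → (0.945106, -0.1314, 0.533894)–(0.78268, -0.1314, 0.69632)  len=0.2297
  (v3,v6,v8) [--+] → (0.78268, -0.1314, -0.69632)–(0.945106, -0.1314, -0.533894)  len=0.2297
  (v3,v8,v9) [-++] → (0.945106, -0.1314, -0.533894)–(0.945106, -0.1314, 0.533894)  len=1.0678
  (v4,v9,v5) [-++] → (0.78268, -0.1314, 0.69632)–(0, -0.1314, 0.9953)  len=0.8378
  (v2,v4,v11) [--+] → (-0.78268, -0.1314, 0.69632)–(-0.945106, -0.1314, 0.533894)  len=0.2297
  (v6,v2,v10) [--+] → (-0.945106, -0.1314, -0.533894)–(-0.78268, -0.1314, -0.69632)  len=0.2297
  (v8,v6,v7) [+-+] → (0.78268, -0.1314, -0.69632)–(0, -0.1314, -0.9953)  len=0.8378

Chained into 1 loop(s):
  loop 1: 10 segments, perimeter = 6.4058
Total perimeter = 6.406

loops=1 perimeter=6.406


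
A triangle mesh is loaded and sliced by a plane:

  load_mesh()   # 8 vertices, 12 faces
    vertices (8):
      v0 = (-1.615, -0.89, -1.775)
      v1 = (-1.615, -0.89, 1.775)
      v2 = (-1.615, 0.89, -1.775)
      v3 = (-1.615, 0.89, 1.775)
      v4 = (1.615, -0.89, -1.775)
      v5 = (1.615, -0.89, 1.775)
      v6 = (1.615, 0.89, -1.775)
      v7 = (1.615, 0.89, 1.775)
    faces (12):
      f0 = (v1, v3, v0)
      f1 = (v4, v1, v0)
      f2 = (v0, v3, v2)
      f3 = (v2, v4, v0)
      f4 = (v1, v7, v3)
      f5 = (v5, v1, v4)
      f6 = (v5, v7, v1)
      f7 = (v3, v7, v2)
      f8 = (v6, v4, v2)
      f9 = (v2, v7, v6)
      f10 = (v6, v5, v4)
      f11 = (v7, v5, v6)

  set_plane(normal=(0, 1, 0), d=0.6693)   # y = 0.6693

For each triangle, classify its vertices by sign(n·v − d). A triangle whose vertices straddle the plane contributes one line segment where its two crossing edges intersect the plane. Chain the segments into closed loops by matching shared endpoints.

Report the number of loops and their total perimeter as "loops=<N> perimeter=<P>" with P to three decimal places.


loops=1 perimeter=13.560

Straddling triangles (8 of 12):
  (v1,v3,v0) [-+-] → (-1.615, 0.6693, 1.775)–(-1.615, 0.6693, 1.33484)  len=0.4402
  (v0,v3,v2) [-++] → (-1.615, 0.6693, 1.33484)–(-1.615, 0.6693, -1.775)  len=3.1098
  (v2,v4,v0) [+--] → (-1.21452, 0.6693, -1.775)–(-1.615, 0.6693, -1.775)  len=0.4005
  (v1,v7,v3) [-++] → (1.21452, 0.6693, 1.775)–(-1.615, 0.6693, 1.775)  len=2.8295
  (v5,v7,v1) [-+-] → (1.615, 0.6693, 1.775)–(1.21452, 0.6693, 1.775)  len=0.4005
  (v6,v4,v2) [+-+] → (1.615, 0.6693, -1.775)–(-1.21452, 0.6693, -1.775)  len=2.8295
  (v6,v5,v4) [+--] → (1.615, 0.6693, -1.33484)–(1.615, 0.6693, -1.775)  len=0.4402
  (v7,v5,v6) [+-+] → (1.615, 0.6693, 1.775)–(1.615, 0.6693, -1.33484)  len=3.1098

Chained into 1 loop(s):
  loop 1: 8 segments, perimeter = 13.5600
Total perimeter = 13.560


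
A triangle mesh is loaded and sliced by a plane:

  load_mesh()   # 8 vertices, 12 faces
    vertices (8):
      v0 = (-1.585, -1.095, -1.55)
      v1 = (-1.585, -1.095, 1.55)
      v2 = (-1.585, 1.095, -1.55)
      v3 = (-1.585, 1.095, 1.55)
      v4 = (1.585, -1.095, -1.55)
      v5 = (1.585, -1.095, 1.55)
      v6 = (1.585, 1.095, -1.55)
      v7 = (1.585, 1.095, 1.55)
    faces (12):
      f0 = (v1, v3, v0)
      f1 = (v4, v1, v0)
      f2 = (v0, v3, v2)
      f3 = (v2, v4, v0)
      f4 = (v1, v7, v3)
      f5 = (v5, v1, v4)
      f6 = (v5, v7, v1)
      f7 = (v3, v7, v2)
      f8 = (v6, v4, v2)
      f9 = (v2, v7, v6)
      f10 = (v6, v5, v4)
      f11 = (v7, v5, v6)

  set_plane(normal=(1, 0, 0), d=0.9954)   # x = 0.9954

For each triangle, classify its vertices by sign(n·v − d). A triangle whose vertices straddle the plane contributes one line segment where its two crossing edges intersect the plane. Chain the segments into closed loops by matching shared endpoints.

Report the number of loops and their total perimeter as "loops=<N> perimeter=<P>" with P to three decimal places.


loops=1 perimeter=10.580

Straddling triangles (8 of 12):
  (v4,v1,v0) [+--] → (0.9954, -1.095, -0.97342)–(0.9954, -1.095, -1.55)  len=0.5766
  (v2,v4,v0) [-+-] → (0.9954, -0.687674, -1.55)–(0.9954, -1.095, -1.55)  len=0.4073
  (v1,v7,v3) [-+-] → (0.9954, 0.687674, 1.55)–(0.9954, 1.095, 1.55)  len=0.4073
  (v5,v1,v4) [+-+] → (0.9954, -1.095, 1.55)–(0.9954, -1.095, -0.97342)  len=2.5234
  (v5,v7,v1) [++-] → (0.9954, 0.687674, 1.55)–(0.9954, -1.095, 1.55)  len=1.7827
  (v3,v7,v2) [-+-] → (0.9954, 1.095, 1.55)–(0.9954, 1.095, 0.97342)  len=0.5766
  (v6,v4,v2) [++-] → (0.9954, -0.687674, -1.55)–(0.9954, 1.095, -1.55)  len=1.7827
  (v2,v7,v6) [-++] → (0.9954, 1.095, 0.97342)–(0.9954, 1.095, -1.55)  len=2.5234

Chained into 1 loop(s):
  loop 1: 8 segments, perimeter = 10.5800
Total perimeter = 10.580


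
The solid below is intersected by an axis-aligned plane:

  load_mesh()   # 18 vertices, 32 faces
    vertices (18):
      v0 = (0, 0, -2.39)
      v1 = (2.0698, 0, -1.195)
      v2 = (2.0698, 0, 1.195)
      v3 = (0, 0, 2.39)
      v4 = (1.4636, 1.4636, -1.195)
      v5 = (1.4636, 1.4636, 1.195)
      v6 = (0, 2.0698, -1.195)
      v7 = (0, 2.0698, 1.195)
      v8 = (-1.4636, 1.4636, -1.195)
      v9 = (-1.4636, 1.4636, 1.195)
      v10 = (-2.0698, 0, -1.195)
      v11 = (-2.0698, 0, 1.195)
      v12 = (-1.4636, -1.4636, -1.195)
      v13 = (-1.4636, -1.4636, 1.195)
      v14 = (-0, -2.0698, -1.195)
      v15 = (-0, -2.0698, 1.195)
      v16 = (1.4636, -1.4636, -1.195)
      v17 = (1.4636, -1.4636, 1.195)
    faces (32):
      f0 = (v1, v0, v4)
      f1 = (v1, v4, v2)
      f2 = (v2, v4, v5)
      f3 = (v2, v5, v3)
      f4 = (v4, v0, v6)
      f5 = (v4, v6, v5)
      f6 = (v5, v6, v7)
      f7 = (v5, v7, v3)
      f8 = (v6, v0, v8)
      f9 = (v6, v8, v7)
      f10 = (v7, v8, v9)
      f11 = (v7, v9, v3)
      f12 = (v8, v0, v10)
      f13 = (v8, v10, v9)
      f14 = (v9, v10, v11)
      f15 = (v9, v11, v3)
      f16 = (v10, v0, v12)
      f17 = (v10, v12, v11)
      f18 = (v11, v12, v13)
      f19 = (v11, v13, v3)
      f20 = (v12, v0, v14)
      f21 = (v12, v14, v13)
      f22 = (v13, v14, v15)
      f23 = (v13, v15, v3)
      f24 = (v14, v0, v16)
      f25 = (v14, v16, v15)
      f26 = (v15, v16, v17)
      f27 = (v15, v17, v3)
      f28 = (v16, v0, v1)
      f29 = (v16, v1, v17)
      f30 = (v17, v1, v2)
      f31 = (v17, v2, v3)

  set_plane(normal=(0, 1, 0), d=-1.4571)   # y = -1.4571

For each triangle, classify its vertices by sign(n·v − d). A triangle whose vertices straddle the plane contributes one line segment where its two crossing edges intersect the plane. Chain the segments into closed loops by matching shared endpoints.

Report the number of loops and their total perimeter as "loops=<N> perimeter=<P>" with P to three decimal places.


loops=1 perimeter=10.815

Straddling triangles (12 of 32):
  (v10,v0,v12) [++-] → (-1.4571, -1.4571, -1.20031)–(-1.46629, -1.4571, -1.195)  len=0.0106
  (v10,v12,v11) [+-+] → (-1.46629, -1.4571, -1.195)–(-1.46629, -1.4571, -1.18439)  len=0.0106
  (v11,v12,v13) [+--] → (-1.46629, -1.4571, -1.18439)–(-1.46629, -1.4571, 1.195)  len=2.3794
  (v11,v13,v3) [+-+] → (-1.46629, -1.4571, 1.195)–(-1.4571, -1.4571, 1.20031)  len=0.0106
  (v12,v0,v14) [-+-] → (-1.4571, -1.4571, -1.20031)–(0, -1.4571, -1.54874)  len=1.4982
  (v13,v15,v3) [--+] → (0, -1.4571, 1.54874)–(-1.4571, -1.4571, 1.20031)  len=1.4982
  (v14,v0,v16) [-+-] → (0, -1.4571, -1.54874)–(1.4571, -1.4571, -1.20031)  len=1.4982
  (v15,v17,v3) [--+] → (1.4571, -1.4571, 1.20031)–(0, -1.4571, 1.54874)  len=1.4982
  (v16,v0,v1) [-++] → (1.4571, -1.4571, -1.20031)–(1.46629, -1.4571, -1.195)  len=0.0106
  (v16,v1,v17) [-+-] → (1.46629, -1.4571, -1.195)–(1.46629, -1.4571, 1.18439)  len=2.3794
  (v17,v1,v2) [-++] → (1.46629, -1.4571, 1.18439)–(1.46629, -1.4571, 1.195)  len=0.0106
  (v17,v2,v3) [-++] → (1.46629, -1.4571, 1.195)–(1.4571, -1.4571, 1.20031)  len=0.0106

Chained into 1 loop(s):
  loop 1: 12 segments, perimeter = 10.8152
Total perimeter = 10.815


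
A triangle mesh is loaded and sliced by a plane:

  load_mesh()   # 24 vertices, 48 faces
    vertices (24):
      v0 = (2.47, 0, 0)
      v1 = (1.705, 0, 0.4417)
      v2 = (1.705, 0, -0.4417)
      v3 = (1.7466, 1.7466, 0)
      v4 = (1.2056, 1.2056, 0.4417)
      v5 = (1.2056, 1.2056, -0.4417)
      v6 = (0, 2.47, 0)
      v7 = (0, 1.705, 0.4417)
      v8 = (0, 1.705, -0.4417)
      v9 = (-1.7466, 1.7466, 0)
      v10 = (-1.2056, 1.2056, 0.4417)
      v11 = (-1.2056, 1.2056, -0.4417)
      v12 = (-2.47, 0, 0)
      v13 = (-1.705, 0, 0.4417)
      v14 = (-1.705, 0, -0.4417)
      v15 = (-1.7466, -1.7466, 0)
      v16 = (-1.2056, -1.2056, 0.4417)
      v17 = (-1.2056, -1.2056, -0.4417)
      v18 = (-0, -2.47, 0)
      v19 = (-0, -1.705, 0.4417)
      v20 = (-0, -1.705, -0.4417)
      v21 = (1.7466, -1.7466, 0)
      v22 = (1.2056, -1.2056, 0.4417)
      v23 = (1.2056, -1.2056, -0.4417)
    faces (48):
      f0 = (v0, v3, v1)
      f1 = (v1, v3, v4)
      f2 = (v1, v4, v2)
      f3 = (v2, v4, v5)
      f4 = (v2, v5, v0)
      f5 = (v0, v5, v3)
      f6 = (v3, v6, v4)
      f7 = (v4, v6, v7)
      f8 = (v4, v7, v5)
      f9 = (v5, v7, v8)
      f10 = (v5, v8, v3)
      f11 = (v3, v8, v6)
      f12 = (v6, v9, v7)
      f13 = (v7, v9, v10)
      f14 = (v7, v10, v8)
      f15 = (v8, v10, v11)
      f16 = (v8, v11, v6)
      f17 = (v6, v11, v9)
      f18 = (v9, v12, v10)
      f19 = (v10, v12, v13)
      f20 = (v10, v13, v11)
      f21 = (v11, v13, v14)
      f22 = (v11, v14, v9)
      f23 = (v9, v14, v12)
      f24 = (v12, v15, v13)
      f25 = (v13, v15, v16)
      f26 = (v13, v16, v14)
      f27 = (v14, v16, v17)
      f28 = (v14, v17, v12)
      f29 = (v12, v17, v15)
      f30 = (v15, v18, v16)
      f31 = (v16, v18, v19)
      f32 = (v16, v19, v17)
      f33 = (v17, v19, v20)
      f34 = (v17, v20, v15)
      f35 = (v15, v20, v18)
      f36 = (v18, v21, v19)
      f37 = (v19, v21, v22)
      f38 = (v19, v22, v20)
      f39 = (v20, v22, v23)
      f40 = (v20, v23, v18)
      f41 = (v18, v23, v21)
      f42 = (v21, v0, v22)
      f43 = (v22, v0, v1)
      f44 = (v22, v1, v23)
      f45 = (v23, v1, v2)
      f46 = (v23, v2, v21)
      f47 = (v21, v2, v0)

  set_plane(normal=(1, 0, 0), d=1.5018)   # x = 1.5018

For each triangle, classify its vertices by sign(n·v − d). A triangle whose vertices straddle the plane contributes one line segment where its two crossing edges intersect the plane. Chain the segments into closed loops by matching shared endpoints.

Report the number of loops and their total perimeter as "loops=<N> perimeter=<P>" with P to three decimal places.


loops=2 perimeter=7.525

Straddling triangles (16 of 48):
  (v1,v3,v4) [++-] → (1.5018, 1.5018, 0.199867)–(1.5018, 0.490544, 0.4417)  len=1.0398
  (v1,v4,v2) [+-+] → (1.5018, 0.490544, 0.4417)–(1.5018, 0.490544, -0.0822549)  len=0.5240
  (v2,v4,v5) [+--] → (1.5018, 0.490544, -0.0822549)–(1.5018, 0.490544, -0.4417)  len=0.3594
  (v2,v5,v0) [+-+] → (1.5018, 0.490544, -0.4417)–(1.5018, 0.923175, -0.338227)  len=0.4448
  (v0,v5,v3) [+-+] → (1.5018, 0.923175, -0.338227)–(1.5018, 1.5018, -0.199867)  len=0.5949
  (v3,v6,v4) [+--] → (1.5018, 1.84799, 0)–(1.5018, 1.5018, 0.199867)  len=0.3997
  (v5,v8,v3) [--+] → (1.5018, 1.74077, -0.0619078)–(1.5018, 1.5018, -0.199867)  len=0.2759
  (v3,v8,v6) [+--] → (1.5018, 1.74077, -0.0619078)–(1.5018, 1.84799, 0)  len=0.1238
  (v18,v21,v19) [-+-] → (1.5018, -1.84799, 0)–(1.5018, -1.74077, 0.0619078)  len=0.1238
  (v19,v21,v22) [-+-] → (1.5018, -1.74077, 0.0619078)–(1.5018, -1.5018, 0.199867)  len=0.2759
  (v18,v23,v21) [--+] → (1.5018, -1.5018, -0.199867)–(1.5018, -1.84799, 0)  len=0.3997
  (v21,v0,v22) [++-] → (1.5018, -0.923175, 0.338227)–(1.5018, -1.5018, 0.199867)  len=0.5949
  (v22,v0,v1) [-++] → (1.5018, -0.923175, 0.338227)–(1.5018, -0.490544, 0.4417)  len=0.4448
  (v22,v1,v23) [-+-] → (1.5018, -0.490544, 0.4417)–(1.5018, -0.490544, 0.0822549)  len=0.3594
  (v23,v1,v2) [-++] → (1.5018, -0.490544, 0.0822549)–(1.5018, -0.490544, -0.4417)  len=0.5240
  (v23,v2,v21) [-++] → (1.5018, -0.490544, -0.4417)–(1.5018, -1.5018, -0.199867)  len=1.0398

Chained into 2 loop(s):
  loop 1: 8 segments, perimeter = 3.7624
  loop 2: 8 segments, perimeter = 3.7624
Total perimeter = 7.525


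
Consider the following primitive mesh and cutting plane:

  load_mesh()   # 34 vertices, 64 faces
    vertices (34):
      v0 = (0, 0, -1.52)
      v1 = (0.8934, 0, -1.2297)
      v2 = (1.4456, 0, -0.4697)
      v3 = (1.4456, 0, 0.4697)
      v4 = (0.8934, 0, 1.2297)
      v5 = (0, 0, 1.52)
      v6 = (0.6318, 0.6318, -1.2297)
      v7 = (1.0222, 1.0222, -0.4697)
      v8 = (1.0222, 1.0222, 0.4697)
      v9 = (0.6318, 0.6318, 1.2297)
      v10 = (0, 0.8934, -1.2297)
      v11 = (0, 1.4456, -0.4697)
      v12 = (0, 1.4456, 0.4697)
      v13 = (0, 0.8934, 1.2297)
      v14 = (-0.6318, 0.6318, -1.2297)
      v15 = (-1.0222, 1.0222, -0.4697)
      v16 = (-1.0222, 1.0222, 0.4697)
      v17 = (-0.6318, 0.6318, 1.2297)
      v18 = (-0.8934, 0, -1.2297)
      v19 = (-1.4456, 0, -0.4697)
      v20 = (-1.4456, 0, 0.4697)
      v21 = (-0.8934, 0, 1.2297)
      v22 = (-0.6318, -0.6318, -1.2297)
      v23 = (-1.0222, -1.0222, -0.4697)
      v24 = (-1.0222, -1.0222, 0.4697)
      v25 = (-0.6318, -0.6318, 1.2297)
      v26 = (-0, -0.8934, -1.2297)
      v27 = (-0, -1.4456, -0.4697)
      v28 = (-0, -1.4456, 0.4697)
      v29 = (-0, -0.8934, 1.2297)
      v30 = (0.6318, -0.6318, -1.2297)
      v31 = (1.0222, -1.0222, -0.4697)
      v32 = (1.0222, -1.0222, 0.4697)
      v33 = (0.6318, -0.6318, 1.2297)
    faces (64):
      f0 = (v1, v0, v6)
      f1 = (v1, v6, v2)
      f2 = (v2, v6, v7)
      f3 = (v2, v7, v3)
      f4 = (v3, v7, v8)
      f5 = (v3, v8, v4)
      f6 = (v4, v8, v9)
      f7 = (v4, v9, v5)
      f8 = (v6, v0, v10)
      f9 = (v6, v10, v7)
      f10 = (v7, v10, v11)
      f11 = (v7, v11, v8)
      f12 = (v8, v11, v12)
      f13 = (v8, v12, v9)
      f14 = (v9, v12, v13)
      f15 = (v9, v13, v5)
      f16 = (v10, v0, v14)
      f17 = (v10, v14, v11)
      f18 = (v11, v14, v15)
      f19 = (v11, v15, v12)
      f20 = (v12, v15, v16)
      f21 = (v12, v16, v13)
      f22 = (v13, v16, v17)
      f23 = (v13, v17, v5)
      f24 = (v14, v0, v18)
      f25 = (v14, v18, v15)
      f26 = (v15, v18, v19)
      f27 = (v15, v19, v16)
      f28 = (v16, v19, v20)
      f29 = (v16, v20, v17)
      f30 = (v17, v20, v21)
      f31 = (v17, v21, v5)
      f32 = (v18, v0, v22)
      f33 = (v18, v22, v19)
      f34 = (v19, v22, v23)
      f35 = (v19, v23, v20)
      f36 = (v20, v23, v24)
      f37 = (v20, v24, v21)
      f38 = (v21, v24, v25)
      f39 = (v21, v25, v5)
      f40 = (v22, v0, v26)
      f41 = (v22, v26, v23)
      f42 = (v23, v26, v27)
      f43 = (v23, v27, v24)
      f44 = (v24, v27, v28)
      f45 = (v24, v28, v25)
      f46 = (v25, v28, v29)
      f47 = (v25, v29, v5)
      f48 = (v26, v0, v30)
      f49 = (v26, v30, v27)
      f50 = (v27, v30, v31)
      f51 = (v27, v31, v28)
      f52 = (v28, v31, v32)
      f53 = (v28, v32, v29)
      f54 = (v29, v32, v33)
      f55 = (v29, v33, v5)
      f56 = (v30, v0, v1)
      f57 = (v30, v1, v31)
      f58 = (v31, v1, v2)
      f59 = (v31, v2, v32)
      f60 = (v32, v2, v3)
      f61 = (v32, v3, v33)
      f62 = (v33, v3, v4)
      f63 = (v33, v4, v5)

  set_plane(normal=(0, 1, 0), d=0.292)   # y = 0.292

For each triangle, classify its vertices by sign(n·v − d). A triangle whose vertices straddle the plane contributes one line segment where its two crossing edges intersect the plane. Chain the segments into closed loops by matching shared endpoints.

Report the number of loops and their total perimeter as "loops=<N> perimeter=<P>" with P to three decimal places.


Straddling triangles (20 of 64):
  (v1,v0,v6) [--+] → (0.292, 0.292, -1.38583)–(0.772496, 0.292, -1.2297)  len=0.5052
  (v1,v6,v2) [-+-] → (0.772496, 0.292, -1.2297)–(1.06948, 0.292, -0.82095)  len=0.5053
  (v2,v6,v7) [-++] → (1.06948, 0.292, -0.82095)–(1.32465, 0.292, -0.4697)  len=0.4342
  (v2,v7,v3) [-+-] → (1.32465, 0.292, -0.4697)–(1.32465, 0.292, 0.201353)  len=0.6711
  (v3,v7,v8) [-++] → (1.32465, 0.292, 0.201353)–(1.32465, 0.292, 0.4697)  len=0.2683
  (v3,v8,v4) [-+-] → (1.32465, 0.292, 0.4697)–(0.930193, 0.292, 1.0126)  len=0.6711
  (v4,v8,v9) [-++] → (0.930193, 0.292, 1.0126)–(0.772496, 0.292, 1.2297)  len=0.2683
  (v4,v9,v5) [-+-] → (0.772496, 0.292, 1.2297)–(0.292, 0.292, 1.38583)  len=0.5052
  (v6,v0,v10) [+-+] → (0.292, 0.292, -1.38583)–(0, 0.292, -1.42512)  len=0.2946
  (v9,v13,v5) [++-] → (0, 0.292, 1.42512)–(0.292, 0.292, 1.38583)  len=0.2946
  (v10,v0,v14) [+-+] → (0, 0.292, -1.42512)–(-0.292, 0.292, -1.38583)  len=0.2946
  (v13,v17,v5) [++-] → (-0.292, 0.292, 1.38583)–(0, 0.292, 1.42512)  len=0.2946
  (v14,v0,v18) [+--] → (-0.292, 0.292, -1.38583)–(-0.772496, 0.292, -1.2297)  len=0.5052
  (v14,v18,v15) [+-+] → (-0.772496, 0.292, -1.2297)–(-0.930193, 0.292, -1.0126)  len=0.2683
  (v15,v18,v19) [+--] → (-0.930193, 0.292, -1.0126)–(-1.32465, 0.292, -0.4697)  len=0.6711
  (v15,v19,v16) [+-+] → (-1.32465, 0.292, -0.4697)–(-1.32465, 0.292, -0.201353)  len=0.2683
  (v16,v19,v20) [+--] → (-1.32465, 0.292, -0.201353)–(-1.32465, 0.292, 0.4697)  len=0.6711
  (v16,v20,v17) [+-+] → (-1.32465, 0.292, 0.4697)–(-1.06948, 0.292, 0.82095)  len=0.4342
  (v17,v20,v21) [+--] → (-1.06948, 0.292, 0.82095)–(-0.772496, 0.292, 1.2297)  len=0.5053
  (v17,v21,v5) [+--] → (-0.772496, 0.292, 1.2297)–(-0.292, 0.292, 1.38583)  len=0.5052

Chained into 1 loop(s):
  loop 1: 20 segments, perimeter = 8.8358
Total perimeter = 8.836

loops=1 perimeter=8.836


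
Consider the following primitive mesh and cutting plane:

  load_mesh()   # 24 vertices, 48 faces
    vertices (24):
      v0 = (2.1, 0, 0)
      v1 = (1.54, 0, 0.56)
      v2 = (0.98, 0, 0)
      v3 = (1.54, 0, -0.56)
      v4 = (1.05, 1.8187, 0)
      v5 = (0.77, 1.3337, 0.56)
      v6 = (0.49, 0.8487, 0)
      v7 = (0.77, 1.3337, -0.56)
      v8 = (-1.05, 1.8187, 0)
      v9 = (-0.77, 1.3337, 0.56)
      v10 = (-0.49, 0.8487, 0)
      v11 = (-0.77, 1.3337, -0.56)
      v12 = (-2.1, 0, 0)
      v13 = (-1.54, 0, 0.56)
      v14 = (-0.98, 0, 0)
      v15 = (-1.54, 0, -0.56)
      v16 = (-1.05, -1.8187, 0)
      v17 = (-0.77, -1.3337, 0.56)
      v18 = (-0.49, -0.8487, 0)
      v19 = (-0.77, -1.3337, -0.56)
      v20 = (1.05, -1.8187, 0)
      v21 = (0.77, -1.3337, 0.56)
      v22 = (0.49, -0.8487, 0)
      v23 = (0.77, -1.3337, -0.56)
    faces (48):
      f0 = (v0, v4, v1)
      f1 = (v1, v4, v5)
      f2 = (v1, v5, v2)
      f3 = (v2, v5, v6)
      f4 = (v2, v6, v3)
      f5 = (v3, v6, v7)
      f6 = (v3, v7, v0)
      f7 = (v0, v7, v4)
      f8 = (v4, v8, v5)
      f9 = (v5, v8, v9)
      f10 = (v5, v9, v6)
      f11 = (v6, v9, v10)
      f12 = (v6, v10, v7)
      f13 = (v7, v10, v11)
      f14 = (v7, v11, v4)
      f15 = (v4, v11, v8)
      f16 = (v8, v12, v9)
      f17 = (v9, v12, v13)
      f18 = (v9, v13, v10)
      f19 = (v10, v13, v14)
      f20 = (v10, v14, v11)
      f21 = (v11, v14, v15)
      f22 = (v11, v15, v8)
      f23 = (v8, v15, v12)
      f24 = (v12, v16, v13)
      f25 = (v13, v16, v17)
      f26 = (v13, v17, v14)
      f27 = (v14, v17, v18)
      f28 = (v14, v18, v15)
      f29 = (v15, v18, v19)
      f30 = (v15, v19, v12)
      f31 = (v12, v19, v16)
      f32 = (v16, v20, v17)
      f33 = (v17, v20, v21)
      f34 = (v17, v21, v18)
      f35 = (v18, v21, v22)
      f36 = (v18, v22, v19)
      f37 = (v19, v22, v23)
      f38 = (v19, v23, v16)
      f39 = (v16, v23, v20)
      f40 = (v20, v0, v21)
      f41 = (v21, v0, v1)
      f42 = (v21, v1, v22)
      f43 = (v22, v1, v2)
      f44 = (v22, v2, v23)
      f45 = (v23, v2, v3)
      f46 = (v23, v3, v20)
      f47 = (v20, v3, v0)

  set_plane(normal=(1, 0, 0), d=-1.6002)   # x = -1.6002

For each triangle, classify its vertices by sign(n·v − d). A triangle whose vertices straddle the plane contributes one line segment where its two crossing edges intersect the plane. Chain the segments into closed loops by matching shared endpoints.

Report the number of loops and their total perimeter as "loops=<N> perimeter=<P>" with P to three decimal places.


loops=1 perimeter=3.998

Straddling triangles (6 of 48):
  (v8,v12,v9) [+-+] → (-1.6002, 0.865701, 0)–(-1.6002, 0.50119, 0.210442)  len=0.4209
  (v9,v12,v13) [+-+] → (-1.6002, 0.50119, 0.210442)–(-1.6002, 0, 0.4998)  len=0.5787
  (v8,v15,v12) [++-] → (-1.6002, 0, -0.4998)–(-1.6002, 0.865701, 0)  len=0.9996
  (v12,v16,v13) [-++] → (-1.6002, -0.865701, 0)–(-1.6002, 0, 0.4998)  len=0.9996
  (v15,v19,v12) [++-] → (-1.6002, -0.50119, -0.210442)–(-1.6002, 0, -0.4998)  len=0.5787
  (v12,v19,v16) [-++] → (-1.6002, -0.50119, -0.210442)–(-1.6002, -0.865701, 0)  len=0.4209

Chained into 1 loop(s):
  loop 1: 6 segments, perimeter = 3.9985
Total perimeter = 3.998


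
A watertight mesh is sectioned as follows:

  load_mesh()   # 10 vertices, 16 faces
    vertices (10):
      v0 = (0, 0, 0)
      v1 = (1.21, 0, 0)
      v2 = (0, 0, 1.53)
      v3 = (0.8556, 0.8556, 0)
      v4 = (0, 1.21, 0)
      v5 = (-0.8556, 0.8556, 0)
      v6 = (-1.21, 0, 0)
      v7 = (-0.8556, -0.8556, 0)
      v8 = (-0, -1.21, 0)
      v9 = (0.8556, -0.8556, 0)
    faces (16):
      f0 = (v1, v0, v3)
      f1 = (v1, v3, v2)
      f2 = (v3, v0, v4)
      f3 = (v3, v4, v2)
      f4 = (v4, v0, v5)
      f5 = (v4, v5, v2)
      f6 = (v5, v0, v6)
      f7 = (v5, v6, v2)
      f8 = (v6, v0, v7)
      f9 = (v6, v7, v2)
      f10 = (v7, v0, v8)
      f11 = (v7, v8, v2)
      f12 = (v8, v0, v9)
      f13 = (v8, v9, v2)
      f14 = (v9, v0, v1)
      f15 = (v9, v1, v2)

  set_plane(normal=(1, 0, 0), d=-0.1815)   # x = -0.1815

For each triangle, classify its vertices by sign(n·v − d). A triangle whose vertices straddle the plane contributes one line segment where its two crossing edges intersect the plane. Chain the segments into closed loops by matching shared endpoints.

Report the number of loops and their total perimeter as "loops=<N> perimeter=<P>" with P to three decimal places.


Straddling triangles (8 of 16):
  (v4,v0,v5) [++-] → (-0.1815, 0.1815, 0)–(-0.1815, 1.13482, 0)  len=0.9533
  (v4,v5,v2) [+-+] → (-0.1815, 1.13482, 0)–(-0.1815, 0.1815, 1.20544)  len=1.5368
  (v5,v0,v6) [-+-] → (-0.1815, 0.1815, 0)–(-0.1815, 0, 0)  len=0.1815
  (v5,v6,v2) [--+] → (-0.1815, 0, 1.3005)–(-0.1815, 0.1815, 1.20544)  len=0.2049
  (v6,v0,v7) [-+-] → (-0.1815, 0, 0)–(-0.1815, -0.1815, 0)  len=0.1815
  (v6,v7,v2) [--+] → (-0.1815, -0.1815, 1.20544)–(-0.1815, 0, 1.3005)  len=0.2049
  (v7,v0,v8) [-++] → (-0.1815, -0.1815, 0)–(-0.1815, -1.13482, 0)  len=0.9533
  (v7,v8,v2) [-++] → (-0.1815, -1.13482, 0)–(-0.1815, -0.1815, 1.20544)  len=1.5368

Chained into 1 loop(s):
  loop 1: 8 segments, perimeter = 5.7531
Total perimeter = 5.753

loops=1 perimeter=5.753


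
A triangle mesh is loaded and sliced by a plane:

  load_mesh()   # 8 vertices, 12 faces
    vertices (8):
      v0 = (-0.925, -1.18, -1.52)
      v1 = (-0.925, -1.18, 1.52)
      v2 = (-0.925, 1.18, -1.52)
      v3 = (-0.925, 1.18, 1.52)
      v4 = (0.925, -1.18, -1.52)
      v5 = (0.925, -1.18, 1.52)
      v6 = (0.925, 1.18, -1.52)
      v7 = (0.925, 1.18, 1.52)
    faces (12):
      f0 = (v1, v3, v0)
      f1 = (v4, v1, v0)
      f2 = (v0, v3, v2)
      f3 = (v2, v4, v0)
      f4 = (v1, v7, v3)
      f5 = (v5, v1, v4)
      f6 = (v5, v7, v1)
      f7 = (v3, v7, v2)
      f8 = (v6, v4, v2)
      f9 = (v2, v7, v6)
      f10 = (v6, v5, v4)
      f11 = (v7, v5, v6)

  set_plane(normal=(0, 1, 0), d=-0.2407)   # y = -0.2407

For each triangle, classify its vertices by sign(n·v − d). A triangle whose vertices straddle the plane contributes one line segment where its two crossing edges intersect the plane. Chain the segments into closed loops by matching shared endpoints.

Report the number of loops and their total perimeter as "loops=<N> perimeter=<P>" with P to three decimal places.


Straddling triangles (8 of 12):
  (v1,v3,v0) [-+-] → (-0.925, -0.2407, 1.52)–(-0.925, -0.2407, -0.310054)  len=1.8301
  (v0,v3,v2) [-++] → (-0.925, -0.2407, -0.310054)–(-0.925, -0.2407, -1.52)  len=1.2099
  (v2,v4,v0) [+--] → (0.188684, -0.2407, -1.52)–(-0.925, -0.2407, -1.52)  len=1.1137
  (v1,v7,v3) [-++] → (-0.188684, -0.2407, 1.52)–(-0.925, -0.2407, 1.52)  len=0.7363
  (v5,v7,v1) [-+-] → (0.925, -0.2407, 1.52)–(-0.188684, -0.2407, 1.52)  len=1.1137
  (v6,v4,v2) [+-+] → (0.925, -0.2407, -1.52)–(0.188684, -0.2407, -1.52)  len=0.7363
  (v6,v5,v4) [+--] → (0.925, -0.2407, 0.310054)–(0.925, -0.2407, -1.52)  len=1.8301
  (v7,v5,v6) [+-+] → (0.925, -0.2407, 1.52)–(0.925, -0.2407, 0.310054)  len=1.2099

Chained into 1 loop(s):
  loop 1: 8 segments, perimeter = 9.7800
Total perimeter = 9.780

loops=1 perimeter=9.780


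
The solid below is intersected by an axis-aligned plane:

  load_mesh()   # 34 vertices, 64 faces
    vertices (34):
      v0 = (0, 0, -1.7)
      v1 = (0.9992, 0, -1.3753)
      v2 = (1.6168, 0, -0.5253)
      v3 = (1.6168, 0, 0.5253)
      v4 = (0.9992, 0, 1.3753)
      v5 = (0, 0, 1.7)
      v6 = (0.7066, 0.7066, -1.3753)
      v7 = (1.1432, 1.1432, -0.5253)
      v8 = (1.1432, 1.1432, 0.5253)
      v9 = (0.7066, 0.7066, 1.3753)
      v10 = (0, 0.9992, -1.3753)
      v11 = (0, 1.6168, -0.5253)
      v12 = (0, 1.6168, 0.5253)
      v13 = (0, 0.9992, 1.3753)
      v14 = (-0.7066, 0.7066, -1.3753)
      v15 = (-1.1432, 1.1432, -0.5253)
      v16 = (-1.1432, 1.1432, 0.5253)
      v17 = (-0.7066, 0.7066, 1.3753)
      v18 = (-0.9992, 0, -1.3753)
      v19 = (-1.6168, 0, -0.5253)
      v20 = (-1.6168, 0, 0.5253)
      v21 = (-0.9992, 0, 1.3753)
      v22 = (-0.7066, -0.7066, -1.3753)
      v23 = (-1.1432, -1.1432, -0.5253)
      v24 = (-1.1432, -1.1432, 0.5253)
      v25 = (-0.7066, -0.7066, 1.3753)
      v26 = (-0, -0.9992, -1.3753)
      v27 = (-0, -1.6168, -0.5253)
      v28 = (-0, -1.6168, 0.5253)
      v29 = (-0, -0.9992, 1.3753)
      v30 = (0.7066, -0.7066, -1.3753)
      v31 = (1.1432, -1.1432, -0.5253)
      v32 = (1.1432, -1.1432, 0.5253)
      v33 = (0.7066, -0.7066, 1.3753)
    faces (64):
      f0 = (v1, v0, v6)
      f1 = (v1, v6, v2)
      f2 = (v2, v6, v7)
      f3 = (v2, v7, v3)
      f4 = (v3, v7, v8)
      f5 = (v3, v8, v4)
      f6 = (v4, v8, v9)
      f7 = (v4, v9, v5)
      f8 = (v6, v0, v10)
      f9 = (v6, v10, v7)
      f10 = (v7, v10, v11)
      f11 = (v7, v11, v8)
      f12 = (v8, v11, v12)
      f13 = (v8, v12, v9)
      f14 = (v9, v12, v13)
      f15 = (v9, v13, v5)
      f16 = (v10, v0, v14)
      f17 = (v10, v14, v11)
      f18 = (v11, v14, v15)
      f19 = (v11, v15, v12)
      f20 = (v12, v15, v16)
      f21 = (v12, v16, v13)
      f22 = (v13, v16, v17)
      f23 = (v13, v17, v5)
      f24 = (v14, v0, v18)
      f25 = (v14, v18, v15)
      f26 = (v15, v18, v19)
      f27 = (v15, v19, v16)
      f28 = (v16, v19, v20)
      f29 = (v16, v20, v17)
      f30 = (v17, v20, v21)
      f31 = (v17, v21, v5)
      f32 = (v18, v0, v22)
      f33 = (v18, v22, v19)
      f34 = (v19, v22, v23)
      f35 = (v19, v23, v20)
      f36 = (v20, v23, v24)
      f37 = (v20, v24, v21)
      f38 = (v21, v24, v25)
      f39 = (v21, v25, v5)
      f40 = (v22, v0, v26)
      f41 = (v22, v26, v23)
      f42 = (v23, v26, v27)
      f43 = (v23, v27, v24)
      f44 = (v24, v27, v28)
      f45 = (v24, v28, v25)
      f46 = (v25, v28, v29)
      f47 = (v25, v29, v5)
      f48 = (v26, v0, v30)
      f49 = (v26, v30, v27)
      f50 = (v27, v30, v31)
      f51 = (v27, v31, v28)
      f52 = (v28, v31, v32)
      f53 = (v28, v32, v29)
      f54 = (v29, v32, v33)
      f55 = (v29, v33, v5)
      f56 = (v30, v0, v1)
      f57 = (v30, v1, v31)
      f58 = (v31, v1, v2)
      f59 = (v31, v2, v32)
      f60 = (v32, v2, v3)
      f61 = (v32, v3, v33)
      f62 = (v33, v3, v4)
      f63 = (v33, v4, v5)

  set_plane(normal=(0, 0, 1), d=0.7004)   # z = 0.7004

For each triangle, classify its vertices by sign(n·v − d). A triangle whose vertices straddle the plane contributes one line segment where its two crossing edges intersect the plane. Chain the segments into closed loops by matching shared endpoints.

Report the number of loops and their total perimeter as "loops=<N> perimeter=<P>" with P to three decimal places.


loops=1 perimeter=9.120

Straddling triangles (16 of 64):
  (v3,v8,v4) [--+] → (1.11354, 0.907701, 0.7004)–(1.48957, 0, 0.7004)  len=0.9825
  (v4,v8,v9) [+-+] → (1.11354, 0.907701, 0.7004)–(1.05326, 1.05326, 0.7004)  len=0.1575
  (v8,v12,v9) [--+] → (0.14556, 1.4293, 0.7004)–(1.05326, 1.05326, 0.7004)  len=0.9825
  (v9,v12,v13) [+-+] → (0.14556, 1.4293, 0.7004)–(0, 1.48957, 0.7004)  len=0.1575
  (v12,v16,v13) [--+] → (-0.907701, 1.11354, 0.7004)–(0, 1.48957, 0.7004)  len=0.9825
  (v13,v16,v17) [+-+] → (-0.907701, 1.11354, 0.7004)–(-1.05326, 1.05326, 0.7004)  len=0.1575
  (v16,v20,v17) [--+] → (-1.4293, 0.14556, 0.7004)–(-1.05326, 1.05326, 0.7004)  len=0.9825
  (v17,v20,v21) [+-+] → (-1.4293, 0.14556, 0.7004)–(-1.48957, 0, 0.7004)  len=0.1575
  (v20,v24,v21) [--+] → (-1.11354, -0.907701, 0.7004)–(-1.48957, 0, 0.7004)  len=0.9825
  (v21,v24,v25) [+-+] → (-1.11354, -0.907701, 0.7004)–(-1.05326, -1.05326, 0.7004)  len=0.1575
  (v24,v28,v25) [--+] → (-0.14556, -1.4293, 0.7004)–(-1.05326, -1.05326, 0.7004)  len=0.9825
  (v25,v28,v29) [+-+] → (-0.14556, -1.4293, 0.7004)–(0, -1.48957, 0.7004)  len=0.1575
  (v28,v32,v29) [--+] → (0.907701, -1.11354, 0.7004)–(0, -1.48957, 0.7004)  len=0.9825
  (v29,v32,v33) [+-+] → (0.907701, -1.11354, 0.7004)–(1.05326, -1.05326, 0.7004)  len=0.1575
  (v32,v3,v33) [--+] → (1.4293, -0.14556, 0.7004)–(1.05326, -1.05326, 0.7004)  len=0.9825
  (v33,v3,v4) [+-+] → (1.4293, -0.14556, 0.7004)–(1.48957, 0, 0.7004)  len=0.1575

Chained into 1 loop(s):
  loop 1: 16 segments, perimeter = 9.1204
Total perimeter = 9.120


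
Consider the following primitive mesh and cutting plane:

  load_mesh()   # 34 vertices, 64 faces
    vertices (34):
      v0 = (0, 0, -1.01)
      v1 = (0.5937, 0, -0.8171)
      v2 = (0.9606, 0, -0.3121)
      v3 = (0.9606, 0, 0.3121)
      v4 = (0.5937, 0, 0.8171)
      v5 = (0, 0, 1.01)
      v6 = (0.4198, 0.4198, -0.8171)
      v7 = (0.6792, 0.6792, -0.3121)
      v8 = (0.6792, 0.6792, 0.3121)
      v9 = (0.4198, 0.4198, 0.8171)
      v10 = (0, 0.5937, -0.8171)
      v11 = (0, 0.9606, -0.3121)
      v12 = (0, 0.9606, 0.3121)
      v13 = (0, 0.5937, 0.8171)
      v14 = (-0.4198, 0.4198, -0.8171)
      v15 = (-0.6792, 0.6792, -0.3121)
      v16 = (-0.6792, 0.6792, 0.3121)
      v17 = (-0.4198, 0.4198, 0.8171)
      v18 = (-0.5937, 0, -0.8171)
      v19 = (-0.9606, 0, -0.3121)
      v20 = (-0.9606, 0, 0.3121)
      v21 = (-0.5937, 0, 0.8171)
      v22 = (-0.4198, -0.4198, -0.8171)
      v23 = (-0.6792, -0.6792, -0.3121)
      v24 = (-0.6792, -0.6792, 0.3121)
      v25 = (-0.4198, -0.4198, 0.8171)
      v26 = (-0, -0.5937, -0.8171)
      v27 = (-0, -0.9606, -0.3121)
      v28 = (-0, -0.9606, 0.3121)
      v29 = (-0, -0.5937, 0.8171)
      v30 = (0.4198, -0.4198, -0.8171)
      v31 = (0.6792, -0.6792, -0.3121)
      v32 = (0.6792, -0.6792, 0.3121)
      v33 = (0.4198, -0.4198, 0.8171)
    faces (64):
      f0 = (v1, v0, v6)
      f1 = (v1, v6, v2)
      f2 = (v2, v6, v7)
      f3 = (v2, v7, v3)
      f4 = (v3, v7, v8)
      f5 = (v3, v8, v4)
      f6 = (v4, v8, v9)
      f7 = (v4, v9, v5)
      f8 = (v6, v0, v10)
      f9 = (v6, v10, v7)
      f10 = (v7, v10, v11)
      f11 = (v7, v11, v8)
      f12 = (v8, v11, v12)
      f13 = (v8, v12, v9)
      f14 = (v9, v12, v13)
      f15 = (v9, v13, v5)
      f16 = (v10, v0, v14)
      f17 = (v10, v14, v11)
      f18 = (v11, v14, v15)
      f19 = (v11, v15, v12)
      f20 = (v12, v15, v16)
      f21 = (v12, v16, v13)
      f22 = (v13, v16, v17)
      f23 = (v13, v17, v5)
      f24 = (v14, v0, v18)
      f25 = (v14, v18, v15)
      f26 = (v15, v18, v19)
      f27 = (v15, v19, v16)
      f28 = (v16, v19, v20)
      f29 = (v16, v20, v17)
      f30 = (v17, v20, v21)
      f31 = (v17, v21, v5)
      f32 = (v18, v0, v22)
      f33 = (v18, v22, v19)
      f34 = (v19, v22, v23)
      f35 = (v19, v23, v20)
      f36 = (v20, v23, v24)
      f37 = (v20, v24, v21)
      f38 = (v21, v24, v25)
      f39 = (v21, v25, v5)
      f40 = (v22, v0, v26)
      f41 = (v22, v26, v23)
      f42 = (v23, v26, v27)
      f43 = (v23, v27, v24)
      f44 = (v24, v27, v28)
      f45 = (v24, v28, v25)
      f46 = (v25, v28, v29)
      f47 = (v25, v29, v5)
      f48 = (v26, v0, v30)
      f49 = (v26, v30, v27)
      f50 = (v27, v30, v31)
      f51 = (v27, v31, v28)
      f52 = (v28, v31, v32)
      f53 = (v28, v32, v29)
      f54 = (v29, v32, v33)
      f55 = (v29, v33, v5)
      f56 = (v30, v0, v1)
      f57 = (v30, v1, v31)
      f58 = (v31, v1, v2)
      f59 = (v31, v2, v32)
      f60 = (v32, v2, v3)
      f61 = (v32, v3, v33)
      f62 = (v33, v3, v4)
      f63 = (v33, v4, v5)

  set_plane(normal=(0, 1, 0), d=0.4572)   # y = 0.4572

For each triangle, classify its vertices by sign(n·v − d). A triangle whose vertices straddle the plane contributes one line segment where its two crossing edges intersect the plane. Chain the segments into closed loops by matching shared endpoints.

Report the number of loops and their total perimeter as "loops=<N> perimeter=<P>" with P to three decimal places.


Straddling triangles (20 of 64):
  (v2,v6,v7) [--+] → (0.4572, 0.4572, -0.74429)–(0.771177, 0.4572, -0.3121)  len=0.5342
  (v2,v7,v3) [-+-] → (0.771177, 0.4572, -0.3121)–(0.771177, 0.4572, -0.108077)  len=0.2040
  (v3,v7,v8) [-++] → (0.771177, 0.4572, -0.108077)–(0.771177, 0.4572, 0.3121)  len=0.4202
  (v3,v8,v4) [-+-] → (0.771177, 0.4572, 0.3121)–(0.651254, 0.4572, 0.477162)  len=0.2040
  (v4,v8,v9) [-+-] → (0.651254, 0.4572, 0.477162)–(0.4572, 0.4572, 0.74429)  len=0.3302
  (v6,v0,v10) [--+] → (0, 0.4572, -0.86145)–(0.329515, 0.4572, -0.8171)  len=0.3325
  (v6,v10,v7) [-++] → (0.329515, 0.4572, -0.8171)–(0.4572, 0.4572, -0.74429)  len=0.1470
  (v8,v12,v9) [++-] → (0.390768, 0.4572, 0.782176)–(0.4572, 0.4572, 0.74429)  len=0.0765
  (v9,v12,v13) [-++] → (0.390768, 0.4572, 0.782176)–(0.329515, 0.4572, 0.8171)  len=0.0705
  (v9,v13,v5) [-+-] → (0.329515, 0.4572, 0.8171)–(0, 0.4572, 0.86145)  len=0.3325
  (v10,v0,v14) [+--] → (0, 0.4572, -0.86145)–(-0.329515, 0.4572, -0.8171)  len=0.3325
  (v10,v14,v11) [+-+] → (-0.329515, 0.4572, -0.8171)–(-0.390768, 0.4572, -0.782176)  len=0.0705
  (v11,v14,v15) [+-+] → (-0.390768, 0.4572, -0.782176)–(-0.4572, 0.4572, -0.74429)  len=0.0765
  (v13,v16,v17) [++-] → (-0.4572, 0.4572, 0.74429)–(-0.329515, 0.4572, 0.8171)  len=0.1470
  (v13,v17,v5) [+--] → (-0.329515, 0.4572, 0.8171)–(0, 0.4572, 0.86145)  len=0.3325
  (v14,v18,v15) [--+] → (-0.651254, 0.4572, -0.477162)–(-0.4572, 0.4572, -0.74429)  len=0.3302
  (v15,v18,v19) [+--] → (-0.651254, 0.4572, -0.477162)–(-0.771177, 0.4572, -0.3121)  len=0.2040
  (v15,v19,v16) [+-+] → (-0.771177, 0.4572, -0.3121)–(-0.771177, 0.4572, 0.108077)  len=0.4202
  (v16,v19,v20) [+--] → (-0.771177, 0.4572, 0.108077)–(-0.771177, 0.4572, 0.3121)  len=0.2040
  (v16,v20,v17) [+--] → (-0.771177, 0.4572, 0.3121)–(-0.4572, 0.4572, 0.74429)  len=0.5342

Chained into 1 loop(s):
  loop 1: 20 segments, perimeter = 5.3031
Total perimeter = 5.303

loops=1 perimeter=5.303
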